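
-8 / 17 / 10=-4 / 85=-0.05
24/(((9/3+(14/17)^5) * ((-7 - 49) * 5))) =-4259571/167908825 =-0.03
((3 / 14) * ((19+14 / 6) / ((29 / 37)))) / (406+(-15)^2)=1184 / 128093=0.01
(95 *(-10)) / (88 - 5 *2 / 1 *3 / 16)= -11.03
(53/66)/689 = 1/858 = 0.00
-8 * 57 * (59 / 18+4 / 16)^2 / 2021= -306451 / 109134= -2.81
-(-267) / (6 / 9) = 801 / 2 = 400.50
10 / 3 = 3.33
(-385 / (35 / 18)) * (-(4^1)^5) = 202752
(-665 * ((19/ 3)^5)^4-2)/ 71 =-24997332349268062205555043467/ 247561692471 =-100974153552437490.54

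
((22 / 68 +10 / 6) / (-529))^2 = 41209 / 2911465764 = 0.00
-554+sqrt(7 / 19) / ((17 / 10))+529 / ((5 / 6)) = 10 * sqrt(133) / 323+404 / 5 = 81.16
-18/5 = -3.60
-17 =-17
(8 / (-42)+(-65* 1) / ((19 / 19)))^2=1874161 / 441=4249.80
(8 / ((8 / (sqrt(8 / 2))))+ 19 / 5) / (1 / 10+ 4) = 58 / 41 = 1.41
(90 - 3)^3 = 658503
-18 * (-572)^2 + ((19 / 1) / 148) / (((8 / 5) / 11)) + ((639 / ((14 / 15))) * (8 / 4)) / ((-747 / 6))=-4051288240663 / 687904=-5889322.12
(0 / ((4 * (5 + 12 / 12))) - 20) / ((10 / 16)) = -32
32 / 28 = 8 / 7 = 1.14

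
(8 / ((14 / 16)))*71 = 649.14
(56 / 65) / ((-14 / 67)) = -268 / 65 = -4.12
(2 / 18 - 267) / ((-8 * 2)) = 1201 / 72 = 16.68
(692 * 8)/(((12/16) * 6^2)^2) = 5536/729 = 7.59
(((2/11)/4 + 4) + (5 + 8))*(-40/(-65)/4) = 375/143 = 2.62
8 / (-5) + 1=-3 / 5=-0.60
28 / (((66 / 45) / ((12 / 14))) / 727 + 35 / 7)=229005 / 40913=5.60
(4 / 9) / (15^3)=4 / 30375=0.00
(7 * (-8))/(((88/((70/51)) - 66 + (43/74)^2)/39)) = 418585440/296701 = 1410.80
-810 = -810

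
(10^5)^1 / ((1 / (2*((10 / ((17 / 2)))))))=4000000 / 17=235294.12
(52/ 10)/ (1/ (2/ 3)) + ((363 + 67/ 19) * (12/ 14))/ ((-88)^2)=6773033/ 1931160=3.51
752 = 752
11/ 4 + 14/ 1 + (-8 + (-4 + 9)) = 55/ 4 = 13.75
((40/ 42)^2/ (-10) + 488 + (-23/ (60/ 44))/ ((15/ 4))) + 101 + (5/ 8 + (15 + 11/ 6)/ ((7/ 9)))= 53509121/ 88200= 606.68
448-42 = 406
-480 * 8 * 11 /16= -2640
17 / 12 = 1.42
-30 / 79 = -0.38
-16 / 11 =-1.45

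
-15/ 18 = -5/ 6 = -0.83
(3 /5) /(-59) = -3 /295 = -0.01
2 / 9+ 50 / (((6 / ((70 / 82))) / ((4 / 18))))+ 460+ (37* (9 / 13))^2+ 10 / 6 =209461432 / 187083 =1119.62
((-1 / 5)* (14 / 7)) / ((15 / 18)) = -12 / 25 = -0.48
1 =1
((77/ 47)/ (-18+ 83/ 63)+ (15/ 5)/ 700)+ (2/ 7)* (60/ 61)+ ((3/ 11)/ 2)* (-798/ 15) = -163976976159/ 23201770900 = -7.07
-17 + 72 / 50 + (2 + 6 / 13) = -4257 / 325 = -13.10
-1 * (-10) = 10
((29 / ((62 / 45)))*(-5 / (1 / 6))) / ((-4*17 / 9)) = 176175 / 2108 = 83.57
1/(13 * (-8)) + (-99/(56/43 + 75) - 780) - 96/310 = -41339491747/52889720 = -781.62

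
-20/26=-10/13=-0.77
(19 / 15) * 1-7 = -5.73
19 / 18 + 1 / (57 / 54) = 685 / 342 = 2.00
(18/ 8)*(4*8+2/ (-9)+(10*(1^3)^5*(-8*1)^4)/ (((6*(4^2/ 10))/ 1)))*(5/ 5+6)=135401/ 2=67700.50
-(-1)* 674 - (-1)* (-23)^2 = 1203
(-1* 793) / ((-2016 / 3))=793 / 672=1.18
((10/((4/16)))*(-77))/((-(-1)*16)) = -192.50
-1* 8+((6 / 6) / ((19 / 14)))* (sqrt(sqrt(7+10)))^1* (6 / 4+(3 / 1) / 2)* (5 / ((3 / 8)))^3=-8+896000* 17^(1 / 4) / 171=10631.57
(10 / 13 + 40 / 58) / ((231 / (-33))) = -550 / 2639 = -0.21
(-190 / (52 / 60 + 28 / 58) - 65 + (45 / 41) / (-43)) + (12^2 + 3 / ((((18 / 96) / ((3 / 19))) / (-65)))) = -4444501274 / 19662739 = -226.04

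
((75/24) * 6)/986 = 75/3944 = 0.02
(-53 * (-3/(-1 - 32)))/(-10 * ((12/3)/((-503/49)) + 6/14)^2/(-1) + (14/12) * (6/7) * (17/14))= -1314128746/335317961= -3.92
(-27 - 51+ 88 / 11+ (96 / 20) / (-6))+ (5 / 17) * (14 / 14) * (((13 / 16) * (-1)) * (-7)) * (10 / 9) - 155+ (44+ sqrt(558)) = -1101241 / 6120+ 3 * sqrt(62) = -156.32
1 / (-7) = -1 / 7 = -0.14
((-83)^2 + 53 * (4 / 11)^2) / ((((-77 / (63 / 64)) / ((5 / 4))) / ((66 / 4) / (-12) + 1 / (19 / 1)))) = 7547301765 / 51791872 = 145.72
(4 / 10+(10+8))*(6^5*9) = 6438528 / 5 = 1287705.60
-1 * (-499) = 499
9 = 9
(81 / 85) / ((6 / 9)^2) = 729 / 340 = 2.14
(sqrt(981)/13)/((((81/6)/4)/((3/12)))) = 2 * sqrt(109)/117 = 0.18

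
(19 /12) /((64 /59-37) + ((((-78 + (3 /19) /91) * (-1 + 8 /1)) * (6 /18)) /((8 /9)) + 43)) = -553774 /69132225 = -0.01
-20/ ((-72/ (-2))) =-5/ 9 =-0.56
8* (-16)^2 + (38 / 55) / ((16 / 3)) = 901177 / 440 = 2048.13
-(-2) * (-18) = -36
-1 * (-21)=21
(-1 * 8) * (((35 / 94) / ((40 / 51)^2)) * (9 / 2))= -163863 / 7520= -21.79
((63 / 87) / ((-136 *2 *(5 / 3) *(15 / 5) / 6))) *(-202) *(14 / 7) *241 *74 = 56738871 / 2465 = 23017.80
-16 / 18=-8 / 9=-0.89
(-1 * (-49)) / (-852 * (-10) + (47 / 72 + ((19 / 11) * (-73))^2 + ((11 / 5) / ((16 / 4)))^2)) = 21344400 / 10637296519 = 0.00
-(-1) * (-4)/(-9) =4/9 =0.44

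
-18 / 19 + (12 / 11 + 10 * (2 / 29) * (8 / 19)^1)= 2630 / 6061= 0.43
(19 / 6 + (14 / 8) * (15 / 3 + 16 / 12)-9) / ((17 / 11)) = 231 / 68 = 3.40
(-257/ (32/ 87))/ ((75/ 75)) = -22359/ 32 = -698.72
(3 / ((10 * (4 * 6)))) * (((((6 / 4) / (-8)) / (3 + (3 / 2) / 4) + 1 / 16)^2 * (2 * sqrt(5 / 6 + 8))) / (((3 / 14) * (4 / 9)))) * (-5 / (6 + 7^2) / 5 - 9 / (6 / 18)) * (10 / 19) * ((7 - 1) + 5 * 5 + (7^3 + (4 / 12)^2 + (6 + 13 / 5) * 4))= -95609983 * sqrt(318) / 7800883200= -0.22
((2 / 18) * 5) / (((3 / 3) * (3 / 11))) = 55 / 27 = 2.04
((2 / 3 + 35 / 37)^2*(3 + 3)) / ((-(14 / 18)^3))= -15571926 / 469567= -33.16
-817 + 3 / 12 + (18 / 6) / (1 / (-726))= -11979 / 4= -2994.75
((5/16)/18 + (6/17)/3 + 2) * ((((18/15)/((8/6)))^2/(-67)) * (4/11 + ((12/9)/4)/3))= -491291/40092800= -0.01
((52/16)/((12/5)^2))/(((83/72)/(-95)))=-30875/664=-46.50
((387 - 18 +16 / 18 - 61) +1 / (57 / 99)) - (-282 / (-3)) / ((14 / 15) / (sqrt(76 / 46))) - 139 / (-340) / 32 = 577936729 / 1860480 - 705 * sqrt(874) / 161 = 181.18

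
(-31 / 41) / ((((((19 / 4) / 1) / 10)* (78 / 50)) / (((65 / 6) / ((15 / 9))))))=-15500 / 2337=-6.63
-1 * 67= -67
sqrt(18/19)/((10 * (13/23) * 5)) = 0.03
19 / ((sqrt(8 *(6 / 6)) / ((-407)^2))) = 3147331 *sqrt(2) / 4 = 1112749.55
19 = 19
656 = 656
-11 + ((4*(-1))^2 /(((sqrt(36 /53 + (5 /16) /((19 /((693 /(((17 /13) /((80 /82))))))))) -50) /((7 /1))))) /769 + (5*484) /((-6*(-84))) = -2100952680241831 /338790314677626 -1008*sqrt(223395451878) /2688812021251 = -6.20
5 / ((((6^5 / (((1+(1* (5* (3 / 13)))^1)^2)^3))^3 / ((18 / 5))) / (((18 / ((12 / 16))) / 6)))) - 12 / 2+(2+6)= 358607803802400614522743318 / 179290241777865566885606667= 2.00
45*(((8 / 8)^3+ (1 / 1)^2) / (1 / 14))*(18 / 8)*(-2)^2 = 11340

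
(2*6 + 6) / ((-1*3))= -6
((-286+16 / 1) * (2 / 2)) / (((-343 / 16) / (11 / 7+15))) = 501120 / 2401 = 208.71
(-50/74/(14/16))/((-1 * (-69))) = -200/17871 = -0.01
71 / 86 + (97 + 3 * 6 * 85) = 139993 / 86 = 1627.83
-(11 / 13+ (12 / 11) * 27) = -4333 / 143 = -30.30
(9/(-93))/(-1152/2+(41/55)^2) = 9075/53962289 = 0.00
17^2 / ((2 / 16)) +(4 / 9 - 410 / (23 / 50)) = 294176 / 207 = 1421.14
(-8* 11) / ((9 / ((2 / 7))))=-176 / 63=-2.79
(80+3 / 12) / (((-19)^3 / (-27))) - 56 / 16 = -87359 / 27436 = -3.18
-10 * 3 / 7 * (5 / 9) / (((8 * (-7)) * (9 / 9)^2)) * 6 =25 / 98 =0.26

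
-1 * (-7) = 7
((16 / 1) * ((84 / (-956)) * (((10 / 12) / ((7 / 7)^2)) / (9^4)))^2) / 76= 1225 / 46718563254579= 0.00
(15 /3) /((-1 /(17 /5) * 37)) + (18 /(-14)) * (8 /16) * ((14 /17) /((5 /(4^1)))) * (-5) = 1043 /629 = 1.66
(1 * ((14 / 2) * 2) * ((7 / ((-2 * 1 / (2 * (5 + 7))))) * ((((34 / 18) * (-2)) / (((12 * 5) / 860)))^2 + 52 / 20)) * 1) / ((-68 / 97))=101682801682 / 20655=4922914.63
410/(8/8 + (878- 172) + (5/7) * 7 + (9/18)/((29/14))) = 2378/4131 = 0.58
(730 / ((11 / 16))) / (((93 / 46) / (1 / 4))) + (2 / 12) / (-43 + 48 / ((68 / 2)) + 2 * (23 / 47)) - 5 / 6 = 1443494581 / 11064427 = 130.46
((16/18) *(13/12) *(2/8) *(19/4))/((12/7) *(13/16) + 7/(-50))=43225/47358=0.91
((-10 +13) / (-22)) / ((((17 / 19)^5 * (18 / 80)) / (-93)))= 1535181380 / 15618427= 98.29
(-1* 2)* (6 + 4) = -20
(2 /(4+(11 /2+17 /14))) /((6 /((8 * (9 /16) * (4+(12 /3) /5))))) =84 /125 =0.67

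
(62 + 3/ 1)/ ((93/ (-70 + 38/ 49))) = -220480/ 4557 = -48.38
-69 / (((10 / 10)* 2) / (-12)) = 414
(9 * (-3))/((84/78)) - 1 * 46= -995/14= -71.07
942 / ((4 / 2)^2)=471 / 2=235.50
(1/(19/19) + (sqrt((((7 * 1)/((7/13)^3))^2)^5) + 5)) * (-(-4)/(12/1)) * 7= 422811395.84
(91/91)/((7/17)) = 17/7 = 2.43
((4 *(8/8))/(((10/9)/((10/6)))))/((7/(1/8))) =0.11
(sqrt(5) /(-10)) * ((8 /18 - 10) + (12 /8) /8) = 1349 * sqrt(5) /1440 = 2.09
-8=-8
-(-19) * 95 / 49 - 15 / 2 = 2875 / 98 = 29.34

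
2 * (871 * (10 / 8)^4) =544375 / 128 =4252.93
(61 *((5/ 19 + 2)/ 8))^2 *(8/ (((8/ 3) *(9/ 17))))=116962193/ 69312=1687.47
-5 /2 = -2.50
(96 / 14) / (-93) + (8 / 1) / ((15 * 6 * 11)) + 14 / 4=3.43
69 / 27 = 2.56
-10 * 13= -130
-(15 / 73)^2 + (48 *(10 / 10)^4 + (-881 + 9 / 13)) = -832.35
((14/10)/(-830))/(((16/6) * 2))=-21/66400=-0.00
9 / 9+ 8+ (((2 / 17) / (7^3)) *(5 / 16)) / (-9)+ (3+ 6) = 7556971 / 419832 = 18.00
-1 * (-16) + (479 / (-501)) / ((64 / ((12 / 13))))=555297 / 34736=15.99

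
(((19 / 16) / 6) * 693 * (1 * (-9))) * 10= -197505 / 16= -12344.06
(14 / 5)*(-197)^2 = 543326 / 5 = 108665.20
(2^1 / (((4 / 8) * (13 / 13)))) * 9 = 36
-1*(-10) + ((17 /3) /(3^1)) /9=827 /81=10.21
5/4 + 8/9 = 77/36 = 2.14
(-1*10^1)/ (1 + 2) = -3.33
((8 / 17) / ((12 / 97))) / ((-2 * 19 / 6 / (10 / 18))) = -970 / 2907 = -0.33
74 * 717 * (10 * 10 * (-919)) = -4876030200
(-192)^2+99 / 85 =3133539 / 85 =36865.16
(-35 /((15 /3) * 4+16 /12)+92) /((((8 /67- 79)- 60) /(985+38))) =-396372603 /595520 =-665.59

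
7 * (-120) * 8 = -6720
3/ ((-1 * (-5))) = 3/ 5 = 0.60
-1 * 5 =-5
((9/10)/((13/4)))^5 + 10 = 11604795818/1160290625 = 10.00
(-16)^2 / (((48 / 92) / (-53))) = -78016 / 3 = -26005.33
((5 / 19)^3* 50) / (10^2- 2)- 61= -20498426 / 336091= -60.99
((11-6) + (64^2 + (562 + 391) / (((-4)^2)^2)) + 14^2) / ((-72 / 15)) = -1834975 / 2048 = -895.98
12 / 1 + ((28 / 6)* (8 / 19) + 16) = 29.96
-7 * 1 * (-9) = 63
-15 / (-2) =7.50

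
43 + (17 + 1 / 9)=541 / 9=60.11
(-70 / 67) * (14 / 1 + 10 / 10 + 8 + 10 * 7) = -6510 / 67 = -97.16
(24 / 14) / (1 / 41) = 492 / 7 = 70.29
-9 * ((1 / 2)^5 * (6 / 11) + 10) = -90.15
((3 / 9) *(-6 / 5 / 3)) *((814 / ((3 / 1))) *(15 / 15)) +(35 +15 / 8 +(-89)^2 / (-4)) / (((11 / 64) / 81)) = -453368428 / 495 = -915895.81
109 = 109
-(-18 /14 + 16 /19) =59 /133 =0.44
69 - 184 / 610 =20953 / 305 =68.70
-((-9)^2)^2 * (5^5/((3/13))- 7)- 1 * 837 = -88801785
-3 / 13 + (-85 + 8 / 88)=-12175 / 143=-85.14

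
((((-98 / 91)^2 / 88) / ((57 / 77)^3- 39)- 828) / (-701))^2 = 24315669188847264688632769 / 17428548944306472237901584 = 1.40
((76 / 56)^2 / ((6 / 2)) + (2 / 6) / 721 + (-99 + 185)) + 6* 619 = 230180411 / 60564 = 3800.61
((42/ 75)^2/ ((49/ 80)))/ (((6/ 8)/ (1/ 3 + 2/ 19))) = 256/ 855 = 0.30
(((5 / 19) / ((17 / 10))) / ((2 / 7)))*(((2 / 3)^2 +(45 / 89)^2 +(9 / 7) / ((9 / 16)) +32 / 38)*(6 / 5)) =2.49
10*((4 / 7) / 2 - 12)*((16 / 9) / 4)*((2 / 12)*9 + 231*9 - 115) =-6446840 / 63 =-102330.79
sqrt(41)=6.40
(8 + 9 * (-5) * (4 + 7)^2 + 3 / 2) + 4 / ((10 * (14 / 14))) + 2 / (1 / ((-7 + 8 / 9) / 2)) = -5441.21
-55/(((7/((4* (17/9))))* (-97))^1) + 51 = 315401/6111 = 51.61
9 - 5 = 4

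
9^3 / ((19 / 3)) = 2187 / 19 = 115.11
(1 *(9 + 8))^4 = 83521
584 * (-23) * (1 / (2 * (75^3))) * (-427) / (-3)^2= 2867732 / 3796875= 0.76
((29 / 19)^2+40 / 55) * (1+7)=97112 / 3971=24.46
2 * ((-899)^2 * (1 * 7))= 11314814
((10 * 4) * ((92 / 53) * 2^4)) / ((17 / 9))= 529920 / 901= 588.15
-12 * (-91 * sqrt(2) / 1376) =273 * sqrt(2) / 344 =1.12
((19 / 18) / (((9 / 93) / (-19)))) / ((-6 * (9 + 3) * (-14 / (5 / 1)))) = -55955 / 54432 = -1.03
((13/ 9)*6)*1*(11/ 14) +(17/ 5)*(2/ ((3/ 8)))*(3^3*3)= 154939/ 105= 1475.61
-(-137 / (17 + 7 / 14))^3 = 20570824 / 42875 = 479.79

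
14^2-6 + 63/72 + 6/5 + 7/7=7723/40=193.08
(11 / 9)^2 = 121 / 81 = 1.49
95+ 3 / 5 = 478 / 5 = 95.60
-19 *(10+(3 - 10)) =-57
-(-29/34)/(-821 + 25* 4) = -29/24514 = -0.00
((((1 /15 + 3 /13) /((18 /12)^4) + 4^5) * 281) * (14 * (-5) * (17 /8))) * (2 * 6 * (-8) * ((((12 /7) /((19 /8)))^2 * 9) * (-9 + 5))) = -2531918257061888 /32851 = -77072790997.59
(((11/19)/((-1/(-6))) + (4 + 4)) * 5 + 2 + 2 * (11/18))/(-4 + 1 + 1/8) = -82888/3933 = -21.08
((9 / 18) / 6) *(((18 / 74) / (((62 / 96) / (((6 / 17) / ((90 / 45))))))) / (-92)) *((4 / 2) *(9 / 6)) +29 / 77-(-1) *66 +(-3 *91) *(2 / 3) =-3992796968 / 34532729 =-115.62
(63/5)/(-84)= -3/20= -0.15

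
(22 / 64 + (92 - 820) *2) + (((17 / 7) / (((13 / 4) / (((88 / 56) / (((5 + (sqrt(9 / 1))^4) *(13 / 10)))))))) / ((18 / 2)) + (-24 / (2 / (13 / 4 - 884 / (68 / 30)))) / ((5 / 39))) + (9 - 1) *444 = 38296.14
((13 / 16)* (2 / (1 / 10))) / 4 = 65 / 16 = 4.06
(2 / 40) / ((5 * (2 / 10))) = 1 / 20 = 0.05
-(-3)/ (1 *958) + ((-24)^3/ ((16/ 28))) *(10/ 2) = -115879677/ 958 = -120960.00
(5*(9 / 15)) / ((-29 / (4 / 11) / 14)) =-0.53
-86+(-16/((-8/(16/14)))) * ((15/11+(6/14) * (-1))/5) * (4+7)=-19918/245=-81.30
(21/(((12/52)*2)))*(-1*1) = -91/2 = -45.50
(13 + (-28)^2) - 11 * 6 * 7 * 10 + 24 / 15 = -19107 / 5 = -3821.40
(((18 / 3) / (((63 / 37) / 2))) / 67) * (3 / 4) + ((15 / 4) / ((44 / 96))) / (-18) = -1938 / 5159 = -0.38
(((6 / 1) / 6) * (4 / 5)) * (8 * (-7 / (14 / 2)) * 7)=-224 / 5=-44.80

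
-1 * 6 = -6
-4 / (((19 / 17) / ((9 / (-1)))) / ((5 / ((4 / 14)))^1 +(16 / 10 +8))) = 82926 / 95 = 872.91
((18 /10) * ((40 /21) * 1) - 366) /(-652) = 1269 /2282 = 0.56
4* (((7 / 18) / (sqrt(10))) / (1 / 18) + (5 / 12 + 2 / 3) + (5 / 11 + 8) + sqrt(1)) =14* sqrt(10) / 5 + 1391 / 33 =51.01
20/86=10/43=0.23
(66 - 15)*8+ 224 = 632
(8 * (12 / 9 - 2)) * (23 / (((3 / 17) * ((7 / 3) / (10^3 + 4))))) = -6281024 / 21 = -299096.38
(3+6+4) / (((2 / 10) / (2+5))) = 455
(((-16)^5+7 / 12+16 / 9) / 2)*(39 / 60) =-490732463 / 1440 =-340786.43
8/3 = 2.67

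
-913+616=-297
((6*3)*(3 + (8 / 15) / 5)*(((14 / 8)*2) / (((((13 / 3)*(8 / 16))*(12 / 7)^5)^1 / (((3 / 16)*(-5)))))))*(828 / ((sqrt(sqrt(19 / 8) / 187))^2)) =-117899945317*sqrt(38) / 1264640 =-574696.41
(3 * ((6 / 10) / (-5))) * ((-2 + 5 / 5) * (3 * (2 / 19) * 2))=108 / 475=0.23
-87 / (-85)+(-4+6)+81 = 7142 / 85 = 84.02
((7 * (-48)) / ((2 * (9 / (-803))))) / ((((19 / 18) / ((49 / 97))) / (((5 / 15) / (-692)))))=-1101716 / 318839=-3.46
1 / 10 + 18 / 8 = 2.35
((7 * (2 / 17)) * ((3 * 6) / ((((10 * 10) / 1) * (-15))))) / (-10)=21 / 21250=0.00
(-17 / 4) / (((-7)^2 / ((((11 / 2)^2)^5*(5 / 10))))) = -440936218217 / 401408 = -1098473.92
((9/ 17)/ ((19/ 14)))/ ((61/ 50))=6300/ 19703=0.32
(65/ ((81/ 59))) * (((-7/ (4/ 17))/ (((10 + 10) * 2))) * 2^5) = -91273/ 81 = -1126.83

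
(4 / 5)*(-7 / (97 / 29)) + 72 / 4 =7918 / 485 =16.33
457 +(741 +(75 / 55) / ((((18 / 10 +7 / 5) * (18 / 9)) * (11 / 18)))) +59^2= 9059219 / 1936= 4679.35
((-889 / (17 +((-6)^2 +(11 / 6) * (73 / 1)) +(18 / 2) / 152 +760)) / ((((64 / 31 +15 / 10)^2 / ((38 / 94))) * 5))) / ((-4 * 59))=7401906456 / 292395012719095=0.00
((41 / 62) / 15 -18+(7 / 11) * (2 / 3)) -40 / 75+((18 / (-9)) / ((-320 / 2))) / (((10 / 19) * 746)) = -11029142963 / 610526400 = -18.06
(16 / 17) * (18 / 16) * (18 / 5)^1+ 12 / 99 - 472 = -1312928 / 2805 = -468.07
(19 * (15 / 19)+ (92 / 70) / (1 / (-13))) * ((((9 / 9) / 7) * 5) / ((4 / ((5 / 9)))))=-365 / 1764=-0.21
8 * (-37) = -296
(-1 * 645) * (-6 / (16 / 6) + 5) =-7095 / 4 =-1773.75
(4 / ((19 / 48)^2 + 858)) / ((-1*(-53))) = 9216 / 104791229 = 0.00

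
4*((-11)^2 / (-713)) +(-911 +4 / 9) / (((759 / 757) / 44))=-769261328 / 19251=-39959.55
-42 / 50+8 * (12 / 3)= 779 / 25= 31.16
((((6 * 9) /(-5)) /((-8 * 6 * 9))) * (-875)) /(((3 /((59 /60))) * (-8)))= 2065 /2304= 0.90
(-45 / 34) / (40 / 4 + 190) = -9 / 1360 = -0.01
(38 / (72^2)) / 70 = 19 / 181440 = 0.00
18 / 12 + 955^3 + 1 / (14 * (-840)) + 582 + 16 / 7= 10242777258839 / 11760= 870984460.79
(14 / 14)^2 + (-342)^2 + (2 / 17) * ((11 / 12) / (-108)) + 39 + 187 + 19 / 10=6454984877 / 55080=117192.90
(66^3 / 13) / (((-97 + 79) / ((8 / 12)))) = -10648 / 13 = -819.08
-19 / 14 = -1.36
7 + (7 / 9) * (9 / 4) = 8.75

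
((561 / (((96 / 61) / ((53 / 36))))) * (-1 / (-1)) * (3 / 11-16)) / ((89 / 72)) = -9508253 / 1424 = -6677.14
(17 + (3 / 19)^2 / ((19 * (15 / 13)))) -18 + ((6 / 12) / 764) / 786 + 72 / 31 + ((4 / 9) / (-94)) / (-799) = 190415338431512683 / 143848154101375440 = 1.32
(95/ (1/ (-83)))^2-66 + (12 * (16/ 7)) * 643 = 435335569/ 7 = 62190795.57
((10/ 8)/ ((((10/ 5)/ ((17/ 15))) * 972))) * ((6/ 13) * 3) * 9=17/ 1872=0.01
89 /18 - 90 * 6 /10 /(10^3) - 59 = -243493 /4500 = -54.11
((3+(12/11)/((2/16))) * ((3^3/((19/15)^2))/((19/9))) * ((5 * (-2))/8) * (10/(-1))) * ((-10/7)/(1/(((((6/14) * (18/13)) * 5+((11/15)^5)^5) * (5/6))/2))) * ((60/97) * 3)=-2932084600981881489847062084115913/765534571480072711944580078125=-3830.11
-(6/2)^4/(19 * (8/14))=-567/76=-7.46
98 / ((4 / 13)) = 637 / 2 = 318.50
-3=-3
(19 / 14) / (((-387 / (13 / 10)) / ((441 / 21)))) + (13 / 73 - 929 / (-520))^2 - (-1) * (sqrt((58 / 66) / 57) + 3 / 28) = sqrt(6061) / 627 + 5037083127367 / 1301188324800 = 4.00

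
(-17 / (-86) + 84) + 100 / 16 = 15557 / 172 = 90.45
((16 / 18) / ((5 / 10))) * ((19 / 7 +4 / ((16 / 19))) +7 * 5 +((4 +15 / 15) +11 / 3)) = 17180 / 189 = 90.90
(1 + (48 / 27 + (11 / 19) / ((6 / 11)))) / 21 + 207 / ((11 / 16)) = 23801227 / 79002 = 301.27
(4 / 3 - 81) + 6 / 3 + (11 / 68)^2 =-1077029 / 13872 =-77.64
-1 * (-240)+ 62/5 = 1262/5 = 252.40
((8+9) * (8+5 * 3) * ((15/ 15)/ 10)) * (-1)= -391/ 10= -39.10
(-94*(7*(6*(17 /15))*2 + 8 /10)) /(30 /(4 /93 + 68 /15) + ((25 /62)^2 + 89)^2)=-1.13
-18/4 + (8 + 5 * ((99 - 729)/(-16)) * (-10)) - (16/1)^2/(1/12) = -20149/4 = -5037.25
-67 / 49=-1.37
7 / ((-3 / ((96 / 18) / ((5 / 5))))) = -112 / 9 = -12.44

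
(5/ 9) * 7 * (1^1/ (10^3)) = 7/ 1800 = 0.00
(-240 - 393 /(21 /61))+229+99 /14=-2291 /2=-1145.50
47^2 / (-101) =-2209 / 101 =-21.87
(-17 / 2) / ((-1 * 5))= 17 / 10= 1.70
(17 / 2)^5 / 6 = 1419857 / 192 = 7395.09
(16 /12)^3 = 2.37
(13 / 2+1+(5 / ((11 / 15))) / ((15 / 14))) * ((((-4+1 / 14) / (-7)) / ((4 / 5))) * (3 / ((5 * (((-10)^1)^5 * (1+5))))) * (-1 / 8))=61 / 50176000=0.00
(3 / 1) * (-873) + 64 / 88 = -28801 / 11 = -2618.27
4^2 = 16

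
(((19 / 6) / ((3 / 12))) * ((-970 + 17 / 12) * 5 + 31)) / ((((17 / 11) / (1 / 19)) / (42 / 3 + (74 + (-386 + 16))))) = 29853131 / 51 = 585355.51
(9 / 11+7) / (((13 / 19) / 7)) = 79.99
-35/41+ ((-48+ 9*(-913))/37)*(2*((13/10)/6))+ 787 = 2091485/3034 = 689.35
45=45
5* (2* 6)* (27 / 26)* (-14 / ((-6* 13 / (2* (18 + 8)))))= 7560 / 13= 581.54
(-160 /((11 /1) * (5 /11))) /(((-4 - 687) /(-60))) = -1920 /691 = -2.78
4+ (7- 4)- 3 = 4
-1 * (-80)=80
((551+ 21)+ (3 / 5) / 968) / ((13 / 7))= 19379381 / 62920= 308.00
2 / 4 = 0.50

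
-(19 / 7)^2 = -361 / 49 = -7.37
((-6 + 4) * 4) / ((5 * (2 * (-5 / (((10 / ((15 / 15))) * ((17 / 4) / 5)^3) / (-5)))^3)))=-118587876497 / 10000000000000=-0.01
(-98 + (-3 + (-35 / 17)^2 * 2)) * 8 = -213912 / 289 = -740.18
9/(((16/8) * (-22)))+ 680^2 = 20345591/44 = 462399.80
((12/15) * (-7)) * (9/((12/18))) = -378/5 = -75.60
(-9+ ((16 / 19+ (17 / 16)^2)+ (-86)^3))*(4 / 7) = -441972939 / 1216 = -363464.59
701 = 701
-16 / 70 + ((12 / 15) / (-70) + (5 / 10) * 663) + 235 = 28313 / 50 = 566.26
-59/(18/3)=-59/6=-9.83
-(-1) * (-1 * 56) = -56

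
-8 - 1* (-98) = 90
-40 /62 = -0.65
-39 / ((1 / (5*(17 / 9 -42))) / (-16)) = -375440 / 3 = -125146.67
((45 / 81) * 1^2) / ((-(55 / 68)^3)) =-314432 / 299475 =-1.05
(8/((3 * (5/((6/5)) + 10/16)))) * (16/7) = 1024/805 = 1.27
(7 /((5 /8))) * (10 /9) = 112 /9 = 12.44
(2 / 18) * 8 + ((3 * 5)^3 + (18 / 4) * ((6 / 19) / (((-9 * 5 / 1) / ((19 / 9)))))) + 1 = 151957 / 45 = 3376.82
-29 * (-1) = 29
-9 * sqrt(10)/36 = -0.79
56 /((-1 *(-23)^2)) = -56 /529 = -0.11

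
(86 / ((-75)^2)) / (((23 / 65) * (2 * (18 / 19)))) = 10621 / 465750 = 0.02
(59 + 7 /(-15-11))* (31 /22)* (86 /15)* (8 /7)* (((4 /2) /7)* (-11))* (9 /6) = -8141964 /3185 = -2556.35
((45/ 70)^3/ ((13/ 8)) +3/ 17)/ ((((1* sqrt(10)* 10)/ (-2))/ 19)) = -48963* sqrt(10)/ 379015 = -0.41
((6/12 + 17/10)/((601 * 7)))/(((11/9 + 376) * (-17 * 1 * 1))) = -99/1214035025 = -0.00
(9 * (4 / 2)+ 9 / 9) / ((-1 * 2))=-9.50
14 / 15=0.93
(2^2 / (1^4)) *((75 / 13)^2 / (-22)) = -11250 / 1859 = -6.05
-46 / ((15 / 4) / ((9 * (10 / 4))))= -276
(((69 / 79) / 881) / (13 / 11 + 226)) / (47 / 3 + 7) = 759 / 3942365756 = 0.00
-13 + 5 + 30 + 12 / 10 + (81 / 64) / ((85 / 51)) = 7667 / 320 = 23.96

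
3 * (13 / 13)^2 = 3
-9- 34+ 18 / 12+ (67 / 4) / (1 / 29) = 1777 / 4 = 444.25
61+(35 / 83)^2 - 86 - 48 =-501672 / 6889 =-72.82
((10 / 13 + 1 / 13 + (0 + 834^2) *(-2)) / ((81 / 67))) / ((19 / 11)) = -13328235965 / 20007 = -666178.64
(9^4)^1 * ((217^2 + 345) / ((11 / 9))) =2800930266 / 11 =254630024.18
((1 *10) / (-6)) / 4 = -5 / 12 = -0.42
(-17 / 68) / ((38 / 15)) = -15 / 152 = -0.10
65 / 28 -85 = -2315 / 28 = -82.68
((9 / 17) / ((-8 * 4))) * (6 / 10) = -27 / 2720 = -0.01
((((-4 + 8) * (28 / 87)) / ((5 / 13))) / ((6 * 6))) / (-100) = -91 / 97875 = -0.00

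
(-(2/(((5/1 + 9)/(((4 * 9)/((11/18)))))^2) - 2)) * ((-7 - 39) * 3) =27336972/5929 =4610.72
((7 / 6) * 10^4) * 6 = 70000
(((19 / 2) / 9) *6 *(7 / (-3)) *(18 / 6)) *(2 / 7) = -38 / 3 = -12.67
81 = 81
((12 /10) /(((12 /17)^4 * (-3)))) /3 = -83521 /155520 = -0.54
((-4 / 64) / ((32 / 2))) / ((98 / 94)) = -47 / 12544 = -0.00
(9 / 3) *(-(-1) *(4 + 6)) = 30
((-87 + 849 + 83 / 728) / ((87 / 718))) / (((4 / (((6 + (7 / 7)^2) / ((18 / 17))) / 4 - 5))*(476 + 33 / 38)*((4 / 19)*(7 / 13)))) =-17328861007021 / 177983592192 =-97.36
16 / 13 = 1.23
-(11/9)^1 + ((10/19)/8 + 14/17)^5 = -21577271825676811/32400751084121088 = -0.67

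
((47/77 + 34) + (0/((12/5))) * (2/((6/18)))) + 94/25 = 73863/1925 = 38.37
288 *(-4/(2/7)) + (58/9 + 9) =-36149/9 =-4016.56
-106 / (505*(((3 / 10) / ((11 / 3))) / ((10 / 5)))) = -4664 / 909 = -5.13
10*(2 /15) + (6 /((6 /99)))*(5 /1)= 1489 /3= 496.33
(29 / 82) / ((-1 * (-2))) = 29 / 164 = 0.18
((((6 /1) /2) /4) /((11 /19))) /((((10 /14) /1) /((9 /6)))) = 1197 /440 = 2.72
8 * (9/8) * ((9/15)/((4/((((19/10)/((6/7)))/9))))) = 133/400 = 0.33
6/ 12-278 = -277.50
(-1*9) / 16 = -9 / 16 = -0.56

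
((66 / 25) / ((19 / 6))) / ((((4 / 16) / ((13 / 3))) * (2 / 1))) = 3432 / 475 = 7.23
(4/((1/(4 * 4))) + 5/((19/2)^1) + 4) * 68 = 4659.79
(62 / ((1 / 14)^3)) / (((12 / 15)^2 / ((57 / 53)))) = 15152025 / 53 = 285887.26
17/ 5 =3.40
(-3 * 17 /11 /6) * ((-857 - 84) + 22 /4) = 31807 /44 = 722.89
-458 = -458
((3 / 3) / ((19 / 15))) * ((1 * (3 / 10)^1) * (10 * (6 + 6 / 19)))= 14.96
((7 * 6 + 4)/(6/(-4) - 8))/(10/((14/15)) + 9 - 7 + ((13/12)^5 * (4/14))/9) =-103016448/271505953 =-0.38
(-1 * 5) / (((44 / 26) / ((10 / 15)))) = -65 / 33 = -1.97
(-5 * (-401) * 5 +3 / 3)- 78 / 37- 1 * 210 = 363114 / 37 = 9813.89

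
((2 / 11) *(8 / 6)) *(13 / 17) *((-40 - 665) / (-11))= 24440 / 2057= 11.88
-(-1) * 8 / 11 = 8 / 11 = 0.73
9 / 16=0.56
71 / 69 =1.03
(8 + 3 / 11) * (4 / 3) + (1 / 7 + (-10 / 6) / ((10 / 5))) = 4777 / 462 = 10.34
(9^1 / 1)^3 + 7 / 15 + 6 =11032 / 15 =735.47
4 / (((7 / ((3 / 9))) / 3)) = 4 / 7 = 0.57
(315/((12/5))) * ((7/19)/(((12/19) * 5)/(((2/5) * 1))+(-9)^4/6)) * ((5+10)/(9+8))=2625/67762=0.04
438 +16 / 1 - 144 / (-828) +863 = 30295 / 23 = 1317.17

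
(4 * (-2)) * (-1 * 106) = 848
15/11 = 1.36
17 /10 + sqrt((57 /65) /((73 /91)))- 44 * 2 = -863 /10 + sqrt(145635) /365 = -85.25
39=39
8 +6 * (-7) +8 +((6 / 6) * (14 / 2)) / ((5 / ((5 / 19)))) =-487 / 19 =-25.63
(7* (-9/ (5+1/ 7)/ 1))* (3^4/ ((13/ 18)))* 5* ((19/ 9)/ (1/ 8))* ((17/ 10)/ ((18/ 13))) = -142443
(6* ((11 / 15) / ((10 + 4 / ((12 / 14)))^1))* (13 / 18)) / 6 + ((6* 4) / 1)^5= 2866544653 / 360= 7962624.04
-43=-43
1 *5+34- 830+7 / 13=-790.46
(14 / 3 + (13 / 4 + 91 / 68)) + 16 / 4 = 13.25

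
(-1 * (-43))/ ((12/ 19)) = 817/ 12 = 68.08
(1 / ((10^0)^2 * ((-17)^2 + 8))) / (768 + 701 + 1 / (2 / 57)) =2 / 889515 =0.00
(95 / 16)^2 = 9025 / 256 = 35.25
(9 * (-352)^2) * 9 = 10036224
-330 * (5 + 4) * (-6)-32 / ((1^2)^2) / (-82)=17820.39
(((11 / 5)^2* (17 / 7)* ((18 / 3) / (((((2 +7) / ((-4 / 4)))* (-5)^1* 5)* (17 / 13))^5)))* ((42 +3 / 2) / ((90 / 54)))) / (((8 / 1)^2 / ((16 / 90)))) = 1302867137 / 561894868212890625000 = 0.00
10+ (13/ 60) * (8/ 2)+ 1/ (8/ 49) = 2039/ 120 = 16.99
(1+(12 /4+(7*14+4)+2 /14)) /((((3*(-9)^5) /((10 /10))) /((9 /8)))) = -0.00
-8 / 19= -0.42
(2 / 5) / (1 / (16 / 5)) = 1.28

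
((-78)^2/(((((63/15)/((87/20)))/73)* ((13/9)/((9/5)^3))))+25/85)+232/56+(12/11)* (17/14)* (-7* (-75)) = 304005887673/163625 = 1857942.78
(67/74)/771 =67/57054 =0.00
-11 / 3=-3.67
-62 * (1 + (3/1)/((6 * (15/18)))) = -496/5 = -99.20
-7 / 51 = -0.14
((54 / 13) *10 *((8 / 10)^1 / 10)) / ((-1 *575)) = -216 / 37375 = -0.01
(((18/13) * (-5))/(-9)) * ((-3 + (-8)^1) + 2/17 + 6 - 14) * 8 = -25680/221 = -116.20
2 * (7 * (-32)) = -448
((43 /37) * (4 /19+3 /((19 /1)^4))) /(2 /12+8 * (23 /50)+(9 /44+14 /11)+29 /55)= 3893594100 /93105622993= 0.04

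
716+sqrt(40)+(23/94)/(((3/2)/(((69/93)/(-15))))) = 2 * sqrt(10)+46944011/65565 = 722.32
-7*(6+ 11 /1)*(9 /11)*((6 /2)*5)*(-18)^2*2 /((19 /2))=-20820240 /209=-99618.37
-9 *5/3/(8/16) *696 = -20880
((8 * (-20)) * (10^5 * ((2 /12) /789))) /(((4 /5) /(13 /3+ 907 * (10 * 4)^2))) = -43536130000000 /7101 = -6130985776.65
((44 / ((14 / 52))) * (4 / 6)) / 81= 2288 / 1701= 1.35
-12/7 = -1.71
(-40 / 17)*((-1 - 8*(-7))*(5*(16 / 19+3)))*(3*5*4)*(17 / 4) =-12045000 / 19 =-633947.37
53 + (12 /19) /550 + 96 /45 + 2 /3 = 291561 /5225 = 55.80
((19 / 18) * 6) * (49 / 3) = 931 / 9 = 103.44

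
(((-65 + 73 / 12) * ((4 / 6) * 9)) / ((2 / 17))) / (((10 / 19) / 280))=-1598527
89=89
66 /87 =22 /29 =0.76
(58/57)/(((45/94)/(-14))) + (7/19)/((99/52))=-834148/28215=-29.56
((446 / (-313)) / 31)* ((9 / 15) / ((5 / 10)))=-2676 / 48515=-0.06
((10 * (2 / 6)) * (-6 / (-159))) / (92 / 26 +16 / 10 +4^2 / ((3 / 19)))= 650 / 550193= 0.00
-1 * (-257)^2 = -66049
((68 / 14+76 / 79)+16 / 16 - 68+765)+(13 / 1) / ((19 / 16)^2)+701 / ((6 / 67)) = 10230238607 / 1197798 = 8540.87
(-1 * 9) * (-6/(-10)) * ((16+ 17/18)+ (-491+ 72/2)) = 4731/2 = 2365.50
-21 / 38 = -0.55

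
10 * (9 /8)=11.25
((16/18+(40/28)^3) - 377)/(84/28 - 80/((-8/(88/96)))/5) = -2304110/29841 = -77.21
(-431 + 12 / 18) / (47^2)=-1291 / 6627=-0.19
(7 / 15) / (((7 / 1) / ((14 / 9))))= 14 / 135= 0.10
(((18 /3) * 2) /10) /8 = 3 /20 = 0.15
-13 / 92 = -0.14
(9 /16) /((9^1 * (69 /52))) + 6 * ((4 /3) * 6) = 13261 /276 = 48.05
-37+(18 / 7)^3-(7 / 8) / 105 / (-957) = -787687217 / 39390120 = -20.00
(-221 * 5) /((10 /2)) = -221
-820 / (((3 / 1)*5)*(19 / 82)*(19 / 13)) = -174824 / 1083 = -161.43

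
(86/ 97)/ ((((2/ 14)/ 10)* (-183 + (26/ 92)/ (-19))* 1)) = -0.34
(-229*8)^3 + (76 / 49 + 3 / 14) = -602563031891 / 98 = -6148602366.23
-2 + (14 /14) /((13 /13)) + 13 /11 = 2 /11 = 0.18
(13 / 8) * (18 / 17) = 117 / 68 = 1.72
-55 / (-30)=11 / 6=1.83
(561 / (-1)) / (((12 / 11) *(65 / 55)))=-22627 / 52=-435.13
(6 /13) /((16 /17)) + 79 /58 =5587 /3016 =1.85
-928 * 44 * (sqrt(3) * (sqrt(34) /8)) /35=-1472.80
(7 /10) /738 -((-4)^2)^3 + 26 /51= -513820081 /125460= -4095.49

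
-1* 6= -6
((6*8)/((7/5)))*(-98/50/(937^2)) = -336/4389845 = -0.00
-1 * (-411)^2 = -168921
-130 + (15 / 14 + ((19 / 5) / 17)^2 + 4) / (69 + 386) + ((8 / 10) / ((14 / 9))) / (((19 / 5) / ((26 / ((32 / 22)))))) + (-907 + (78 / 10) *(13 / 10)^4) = -177038076069107 / 174888350000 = -1012.29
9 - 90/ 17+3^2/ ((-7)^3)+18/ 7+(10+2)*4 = 316338/ 5831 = 54.25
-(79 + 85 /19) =-1586 /19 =-83.47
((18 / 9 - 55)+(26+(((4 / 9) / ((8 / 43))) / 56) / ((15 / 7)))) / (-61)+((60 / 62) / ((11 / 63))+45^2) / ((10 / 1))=9143132497 / 44930160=203.50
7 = 7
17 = 17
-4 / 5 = -0.80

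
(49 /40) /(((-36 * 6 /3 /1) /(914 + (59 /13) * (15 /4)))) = -2372237 /149760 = -15.84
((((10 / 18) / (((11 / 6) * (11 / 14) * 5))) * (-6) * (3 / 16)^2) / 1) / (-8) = 63 / 30976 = 0.00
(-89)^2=7921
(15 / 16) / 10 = 3 / 32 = 0.09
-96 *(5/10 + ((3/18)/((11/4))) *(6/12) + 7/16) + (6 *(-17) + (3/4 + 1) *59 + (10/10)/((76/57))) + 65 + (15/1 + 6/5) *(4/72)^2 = -25.86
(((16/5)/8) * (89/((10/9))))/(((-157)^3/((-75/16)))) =2403/61918288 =0.00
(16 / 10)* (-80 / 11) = -11.64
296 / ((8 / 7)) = 259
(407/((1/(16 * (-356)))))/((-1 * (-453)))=-2318272/453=-5117.60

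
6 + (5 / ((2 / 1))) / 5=13 / 2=6.50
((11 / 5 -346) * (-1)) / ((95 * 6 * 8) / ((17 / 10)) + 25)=29223 / 230125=0.13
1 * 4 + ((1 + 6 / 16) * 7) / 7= 43 / 8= 5.38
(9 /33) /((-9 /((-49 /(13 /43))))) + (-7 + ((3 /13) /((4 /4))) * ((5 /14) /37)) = -2.09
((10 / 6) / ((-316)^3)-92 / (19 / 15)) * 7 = -914449294745 / 1798606272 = -508.42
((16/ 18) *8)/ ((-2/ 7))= -224/ 9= -24.89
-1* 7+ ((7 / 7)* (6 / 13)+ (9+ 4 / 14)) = 250 / 91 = 2.75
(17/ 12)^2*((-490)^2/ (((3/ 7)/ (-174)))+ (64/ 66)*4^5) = -116207876531/ 594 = -195636155.78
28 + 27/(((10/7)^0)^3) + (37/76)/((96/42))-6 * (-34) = 315203/1216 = 259.21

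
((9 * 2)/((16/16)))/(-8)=-9/4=-2.25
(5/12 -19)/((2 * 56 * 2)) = -223/2688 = -0.08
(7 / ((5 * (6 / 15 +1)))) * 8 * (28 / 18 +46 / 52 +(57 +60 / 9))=61876 / 117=528.85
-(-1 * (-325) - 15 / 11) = -323.64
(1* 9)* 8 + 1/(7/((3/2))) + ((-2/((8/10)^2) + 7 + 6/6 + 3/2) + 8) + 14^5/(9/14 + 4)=421969201/3640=115925.60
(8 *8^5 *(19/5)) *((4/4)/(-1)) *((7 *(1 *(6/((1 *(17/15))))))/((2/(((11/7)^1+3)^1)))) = -1434451968/17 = -84379527.53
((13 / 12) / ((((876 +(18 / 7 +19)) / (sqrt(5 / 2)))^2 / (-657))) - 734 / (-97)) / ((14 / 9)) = 2085623420877 / 428868230896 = 4.86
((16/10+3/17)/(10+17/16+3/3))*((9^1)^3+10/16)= 1762774/16405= 107.45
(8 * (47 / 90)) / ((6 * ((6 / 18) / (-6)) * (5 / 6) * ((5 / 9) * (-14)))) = 1692 / 875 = 1.93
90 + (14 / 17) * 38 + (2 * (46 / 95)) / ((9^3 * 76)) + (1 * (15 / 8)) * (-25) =13317670373 / 178954920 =74.42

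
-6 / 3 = -2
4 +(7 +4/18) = 101/9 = 11.22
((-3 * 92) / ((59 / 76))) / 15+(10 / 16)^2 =-440113 / 18880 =-23.31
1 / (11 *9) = 1 / 99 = 0.01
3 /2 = 1.50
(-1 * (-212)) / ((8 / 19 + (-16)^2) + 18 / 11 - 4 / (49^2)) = 53191754 / 64747349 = 0.82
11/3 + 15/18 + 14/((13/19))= 649/26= 24.96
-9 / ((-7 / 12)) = 108 / 7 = 15.43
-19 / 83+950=78831 / 83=949.77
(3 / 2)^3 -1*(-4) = 59 / 8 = 7.38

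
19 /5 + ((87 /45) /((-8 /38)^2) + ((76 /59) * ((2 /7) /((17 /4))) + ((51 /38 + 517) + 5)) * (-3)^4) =1358913599339 /32015760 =42445.15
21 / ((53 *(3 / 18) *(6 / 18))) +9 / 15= 2049 / 265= 7.73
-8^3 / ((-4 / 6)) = 768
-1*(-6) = 6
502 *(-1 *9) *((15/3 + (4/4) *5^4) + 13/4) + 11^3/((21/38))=-120061831/42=-2858615.02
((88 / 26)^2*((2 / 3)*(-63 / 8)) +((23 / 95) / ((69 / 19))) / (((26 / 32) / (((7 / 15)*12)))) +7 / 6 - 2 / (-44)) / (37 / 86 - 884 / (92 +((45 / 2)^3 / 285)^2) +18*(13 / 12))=-4560744785998188 / 1513760609035675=-3.01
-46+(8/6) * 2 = -130/3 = -43.33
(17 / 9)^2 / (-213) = -289 / 17253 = -0.02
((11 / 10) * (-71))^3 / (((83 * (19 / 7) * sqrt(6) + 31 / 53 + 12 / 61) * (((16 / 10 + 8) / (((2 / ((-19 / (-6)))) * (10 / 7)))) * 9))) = 75466617746597 / 5910225759745200 - 413278300806205967 * sqrt(6) / 112294289435158800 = -9.00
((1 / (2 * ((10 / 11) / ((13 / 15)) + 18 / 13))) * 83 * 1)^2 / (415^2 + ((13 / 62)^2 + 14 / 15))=676895538605 / 400876436385168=0.00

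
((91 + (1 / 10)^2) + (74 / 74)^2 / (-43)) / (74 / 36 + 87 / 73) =257046651 / 9174050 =28.02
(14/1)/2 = 7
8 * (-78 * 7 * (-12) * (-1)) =-52416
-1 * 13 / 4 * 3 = -39 / 4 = -9.75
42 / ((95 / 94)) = 41.56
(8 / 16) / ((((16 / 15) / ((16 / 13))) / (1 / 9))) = 5 / 78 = 0.06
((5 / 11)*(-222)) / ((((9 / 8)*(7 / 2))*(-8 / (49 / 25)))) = 1036 / 165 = 6.28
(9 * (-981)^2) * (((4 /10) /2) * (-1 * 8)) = -69289992 /5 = -13857998.40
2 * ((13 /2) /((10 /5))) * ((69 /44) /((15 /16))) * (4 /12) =598 /165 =3.62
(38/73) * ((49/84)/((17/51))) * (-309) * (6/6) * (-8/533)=164388/38909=4.22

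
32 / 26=16 / 13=1.23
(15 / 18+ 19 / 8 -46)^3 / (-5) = 1083206683 / 69120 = 15671.39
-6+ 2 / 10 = -29 / 5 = -5.80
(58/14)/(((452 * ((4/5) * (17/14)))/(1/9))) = 145/138312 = 0.00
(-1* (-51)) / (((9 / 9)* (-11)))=-51 / 11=-4.64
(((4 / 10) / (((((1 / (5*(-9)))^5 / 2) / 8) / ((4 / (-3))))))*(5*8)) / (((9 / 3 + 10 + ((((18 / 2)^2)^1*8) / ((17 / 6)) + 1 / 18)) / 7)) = 134915155200000 / 73979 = 1823695308.13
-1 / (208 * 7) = -1 / 1456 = -0.00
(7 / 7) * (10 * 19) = 190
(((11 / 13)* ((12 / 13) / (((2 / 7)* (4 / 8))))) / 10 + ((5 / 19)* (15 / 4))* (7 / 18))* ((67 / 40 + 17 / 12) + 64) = 2886661897 / 46238400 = 62.43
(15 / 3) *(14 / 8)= 35 / 4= 8.75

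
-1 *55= -55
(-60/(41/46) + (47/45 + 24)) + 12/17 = -1303741/31365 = -41.57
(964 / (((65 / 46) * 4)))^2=122899396 / 4225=29088.61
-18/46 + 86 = 85.61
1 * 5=5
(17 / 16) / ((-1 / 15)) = -255 / 16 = -15.94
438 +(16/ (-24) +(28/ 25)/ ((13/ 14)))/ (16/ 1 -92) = 16227637/ 37050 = 437.99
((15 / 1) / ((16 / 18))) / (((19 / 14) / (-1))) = -945 / 76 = -12.43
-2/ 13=-0.15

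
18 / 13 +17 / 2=257 / 26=9.88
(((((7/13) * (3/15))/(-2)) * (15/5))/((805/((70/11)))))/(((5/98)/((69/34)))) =-3087/60775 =-0.05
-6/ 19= -0.32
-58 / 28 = -29 / 14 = -2.07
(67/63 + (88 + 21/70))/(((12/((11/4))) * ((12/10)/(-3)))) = -619289/12096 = -51.20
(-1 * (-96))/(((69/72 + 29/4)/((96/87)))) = 73728/5713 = 12.91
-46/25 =-1.84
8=8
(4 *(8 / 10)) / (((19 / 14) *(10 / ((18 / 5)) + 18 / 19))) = 288 / 455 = 0.63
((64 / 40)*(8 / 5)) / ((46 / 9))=288 / 575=0.50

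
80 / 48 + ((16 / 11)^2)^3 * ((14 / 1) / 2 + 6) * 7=863.46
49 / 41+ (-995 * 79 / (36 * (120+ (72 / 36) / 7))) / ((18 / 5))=-86062991 / 22370256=-3.85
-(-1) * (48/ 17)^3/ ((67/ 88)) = 9732096/ 329171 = 29.57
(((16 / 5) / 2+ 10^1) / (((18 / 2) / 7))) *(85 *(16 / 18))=55216 / 81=681.68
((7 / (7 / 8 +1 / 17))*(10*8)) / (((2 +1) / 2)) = 152320 / 381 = 399.79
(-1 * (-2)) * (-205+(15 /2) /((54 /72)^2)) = -1150 /3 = -383.33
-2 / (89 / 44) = -88 / 89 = -0.99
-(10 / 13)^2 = -100 / 169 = -0.59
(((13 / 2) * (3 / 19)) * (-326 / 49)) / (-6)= 1.14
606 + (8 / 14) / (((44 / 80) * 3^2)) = 420038 / 693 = 606.12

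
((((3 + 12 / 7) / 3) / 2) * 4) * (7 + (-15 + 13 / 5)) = -594 / 35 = -16.97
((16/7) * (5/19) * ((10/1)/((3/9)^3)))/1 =21600/133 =162.41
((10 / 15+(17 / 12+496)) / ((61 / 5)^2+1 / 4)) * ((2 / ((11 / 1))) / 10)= 29885 / 491997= 0.06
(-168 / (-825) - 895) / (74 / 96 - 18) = 11811312 / 227425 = 51.93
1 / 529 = 0.00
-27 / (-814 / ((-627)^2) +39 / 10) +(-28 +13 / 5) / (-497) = -6.88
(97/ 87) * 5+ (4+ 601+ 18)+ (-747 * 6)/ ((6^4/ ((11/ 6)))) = 2598451/ 4176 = 622.23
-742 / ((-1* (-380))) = -371 / 190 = -1.95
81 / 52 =1.56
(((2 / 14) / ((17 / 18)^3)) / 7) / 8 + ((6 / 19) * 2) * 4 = 11569227 / 4574003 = 2.53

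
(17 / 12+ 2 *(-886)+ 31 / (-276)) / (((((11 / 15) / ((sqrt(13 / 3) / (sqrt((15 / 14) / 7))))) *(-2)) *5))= 142541 *sqrt(130) / 1265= 1284.76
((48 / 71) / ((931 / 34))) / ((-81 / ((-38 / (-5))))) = -1088 / 469665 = -0.00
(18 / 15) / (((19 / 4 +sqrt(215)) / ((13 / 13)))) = 0.06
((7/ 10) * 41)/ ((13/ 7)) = 2009/ 130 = 15.45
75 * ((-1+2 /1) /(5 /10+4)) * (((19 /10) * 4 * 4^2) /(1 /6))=12160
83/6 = 13.83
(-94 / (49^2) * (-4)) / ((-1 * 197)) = -376 / 472997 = -0.00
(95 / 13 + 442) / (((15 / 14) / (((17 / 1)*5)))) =463386 / 13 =35645.08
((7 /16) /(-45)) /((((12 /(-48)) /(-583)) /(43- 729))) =1399783 /90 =15553.14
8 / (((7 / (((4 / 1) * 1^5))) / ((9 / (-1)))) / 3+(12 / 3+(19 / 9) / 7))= 6048 / 3203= 1.89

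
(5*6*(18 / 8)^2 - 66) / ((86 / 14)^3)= 235641 / 636056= 0.37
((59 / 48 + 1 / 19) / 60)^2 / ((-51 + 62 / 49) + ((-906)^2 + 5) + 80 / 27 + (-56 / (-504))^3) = 602653401 / 1083839716802252800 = 0.00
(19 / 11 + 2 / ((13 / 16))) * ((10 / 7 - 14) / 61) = -0.86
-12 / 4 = -3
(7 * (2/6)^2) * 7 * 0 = 0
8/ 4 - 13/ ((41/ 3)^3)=137491/ 68921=1.99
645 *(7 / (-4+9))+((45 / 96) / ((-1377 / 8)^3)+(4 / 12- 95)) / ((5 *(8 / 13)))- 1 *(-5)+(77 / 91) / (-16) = 793967724917771 / 905136139440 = 877.18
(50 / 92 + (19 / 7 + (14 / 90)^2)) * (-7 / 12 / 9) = -2140003 / 10060200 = -0.21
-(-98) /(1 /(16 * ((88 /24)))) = 17248 /3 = 5749.33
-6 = -6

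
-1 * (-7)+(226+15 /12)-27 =829 /4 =207.25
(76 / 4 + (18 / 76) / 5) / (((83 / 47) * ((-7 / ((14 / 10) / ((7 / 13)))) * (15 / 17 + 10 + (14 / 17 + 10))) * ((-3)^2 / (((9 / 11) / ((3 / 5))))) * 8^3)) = -488189 / 8938183680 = -0.00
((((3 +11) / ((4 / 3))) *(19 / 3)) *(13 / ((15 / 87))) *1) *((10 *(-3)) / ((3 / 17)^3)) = -27371414.78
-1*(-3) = 3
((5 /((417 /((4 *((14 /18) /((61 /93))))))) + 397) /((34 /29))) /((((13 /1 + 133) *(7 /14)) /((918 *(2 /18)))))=473.20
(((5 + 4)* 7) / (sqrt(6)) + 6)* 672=4032 + 7056* sqrt(6)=21315.60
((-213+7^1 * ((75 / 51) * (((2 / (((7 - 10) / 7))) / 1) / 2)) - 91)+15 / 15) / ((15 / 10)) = -33356 / 153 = -218.01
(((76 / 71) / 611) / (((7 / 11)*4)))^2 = 43681 / 92213646889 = 0.00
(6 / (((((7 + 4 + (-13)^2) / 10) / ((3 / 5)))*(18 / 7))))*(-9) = -7 / 10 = -0.70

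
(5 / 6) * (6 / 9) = 5 / 9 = 0.56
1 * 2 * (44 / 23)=88 / 23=3.83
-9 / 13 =-0.69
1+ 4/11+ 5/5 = 26/11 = 2.36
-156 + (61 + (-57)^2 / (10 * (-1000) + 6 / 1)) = -50141 / 526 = -95.33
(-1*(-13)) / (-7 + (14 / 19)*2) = -247 / 105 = -2.35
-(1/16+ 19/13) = -317/208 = -1.52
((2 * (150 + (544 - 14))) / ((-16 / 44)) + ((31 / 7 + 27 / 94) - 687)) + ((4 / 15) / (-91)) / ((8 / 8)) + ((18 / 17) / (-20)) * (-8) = -275579383 / 62322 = -4421.86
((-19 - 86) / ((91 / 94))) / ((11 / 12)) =-16920 / 143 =-118.32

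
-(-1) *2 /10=1 /5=0.20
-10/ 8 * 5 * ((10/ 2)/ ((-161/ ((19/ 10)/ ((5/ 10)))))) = 475/ 644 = 0.74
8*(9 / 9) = 8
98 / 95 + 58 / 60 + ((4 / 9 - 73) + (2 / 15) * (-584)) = -50761 / 342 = -148.42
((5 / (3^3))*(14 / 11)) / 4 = 35 / 594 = 0.06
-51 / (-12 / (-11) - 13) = 561 / 131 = 4.28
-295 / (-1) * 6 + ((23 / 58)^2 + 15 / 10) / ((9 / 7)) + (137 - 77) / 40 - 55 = 52007779 / 30276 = 1717.79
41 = 41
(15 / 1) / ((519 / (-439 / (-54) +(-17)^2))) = 80225 / 9342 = 8.59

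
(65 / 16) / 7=65 / 112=0.58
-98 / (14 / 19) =-133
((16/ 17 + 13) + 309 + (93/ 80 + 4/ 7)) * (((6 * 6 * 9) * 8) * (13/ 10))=3254725071/ 2975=1094025.23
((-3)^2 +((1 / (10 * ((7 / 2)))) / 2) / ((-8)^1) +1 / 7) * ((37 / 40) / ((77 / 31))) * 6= 17614479 / 862400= 20.42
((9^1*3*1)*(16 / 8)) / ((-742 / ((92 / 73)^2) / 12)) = -2742336 / 1977059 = -1.39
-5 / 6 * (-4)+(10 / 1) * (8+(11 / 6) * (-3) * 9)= -1235 / 3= -411.67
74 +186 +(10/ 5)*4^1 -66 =202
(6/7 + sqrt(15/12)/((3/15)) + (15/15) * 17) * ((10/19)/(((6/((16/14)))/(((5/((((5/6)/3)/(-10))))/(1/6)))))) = -1800000/931 - 36000 * sqrt(5)/133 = -2538.66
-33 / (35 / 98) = -462 / 5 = -92.40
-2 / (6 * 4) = -1 / 12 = -0.08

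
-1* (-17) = 17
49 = 49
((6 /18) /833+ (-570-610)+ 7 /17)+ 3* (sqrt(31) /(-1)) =-2947790 /2499-3* sqrt(31) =-1196.29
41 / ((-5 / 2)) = -82 / 5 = -16.40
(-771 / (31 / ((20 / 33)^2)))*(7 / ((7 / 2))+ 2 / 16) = -218450 / 11253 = -19.41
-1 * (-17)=17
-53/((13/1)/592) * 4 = -125504/13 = -9654.15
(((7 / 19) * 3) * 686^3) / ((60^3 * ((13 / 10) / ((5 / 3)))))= 282475249 / 133380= 2117.82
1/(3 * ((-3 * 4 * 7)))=-1/252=-0.00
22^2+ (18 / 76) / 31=570161 / 1178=484.01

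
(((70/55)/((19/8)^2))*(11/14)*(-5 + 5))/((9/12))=0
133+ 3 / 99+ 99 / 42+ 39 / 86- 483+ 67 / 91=-44733230 / 129129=-346.42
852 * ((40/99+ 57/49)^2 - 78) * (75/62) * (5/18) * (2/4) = -15777141362375/1458996462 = -10813.69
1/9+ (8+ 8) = 145/9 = 16.11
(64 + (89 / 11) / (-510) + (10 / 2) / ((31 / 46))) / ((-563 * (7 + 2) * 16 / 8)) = -12417781 / 1762403940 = -0.01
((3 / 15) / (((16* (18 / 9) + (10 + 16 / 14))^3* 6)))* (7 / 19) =2401 / 15699856560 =0.00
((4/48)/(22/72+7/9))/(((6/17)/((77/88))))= 119/624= 0.19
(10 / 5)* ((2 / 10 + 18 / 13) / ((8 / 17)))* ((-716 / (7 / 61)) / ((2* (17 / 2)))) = -1124657 / 455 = -2471.77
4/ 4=1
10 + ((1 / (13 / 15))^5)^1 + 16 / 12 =14902087 / 1113879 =13.38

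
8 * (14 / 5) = 112 / 5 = 22.40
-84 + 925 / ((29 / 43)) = 37339 / 29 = 1287.55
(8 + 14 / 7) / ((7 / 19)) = 190 / 7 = 27.14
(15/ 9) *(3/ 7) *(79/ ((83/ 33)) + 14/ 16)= 107185/ 4648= 23.06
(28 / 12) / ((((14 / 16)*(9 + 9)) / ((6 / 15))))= 8 / 135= 0.06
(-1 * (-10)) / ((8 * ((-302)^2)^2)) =5 / 33272678464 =0.00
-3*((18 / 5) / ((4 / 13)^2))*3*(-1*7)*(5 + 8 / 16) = 1054053 / 80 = 13175.66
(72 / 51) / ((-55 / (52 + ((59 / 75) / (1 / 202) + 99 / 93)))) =-358424 / 65875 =-5.44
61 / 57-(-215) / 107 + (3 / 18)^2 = 227417 / 73188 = 3.11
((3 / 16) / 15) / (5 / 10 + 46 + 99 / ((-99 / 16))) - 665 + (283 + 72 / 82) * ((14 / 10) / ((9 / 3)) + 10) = 692153947 / 300120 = 2306.26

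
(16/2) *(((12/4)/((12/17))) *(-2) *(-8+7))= 68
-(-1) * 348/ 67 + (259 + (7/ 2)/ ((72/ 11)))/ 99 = 7465079/ 955152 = 7.82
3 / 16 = 0.19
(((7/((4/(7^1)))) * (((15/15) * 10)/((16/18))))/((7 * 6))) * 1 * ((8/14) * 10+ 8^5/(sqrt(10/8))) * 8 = 150+ 344064 * sqrt(5) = 769500.49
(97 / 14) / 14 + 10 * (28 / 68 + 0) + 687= 2304453 / 3332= 691.61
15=15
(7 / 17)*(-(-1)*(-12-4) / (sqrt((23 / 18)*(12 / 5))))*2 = -112*sqrt(690) / 391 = -7.52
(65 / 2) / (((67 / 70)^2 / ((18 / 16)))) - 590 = -9877415 / 17956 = -550.09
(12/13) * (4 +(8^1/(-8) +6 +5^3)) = 1608/13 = 123.69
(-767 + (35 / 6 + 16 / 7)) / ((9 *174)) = -0.48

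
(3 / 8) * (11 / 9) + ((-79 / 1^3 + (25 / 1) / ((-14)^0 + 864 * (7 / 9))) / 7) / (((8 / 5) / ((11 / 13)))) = -8094757 / 1469832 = -5.51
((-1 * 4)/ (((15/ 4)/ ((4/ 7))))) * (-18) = 384/ 35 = 10.97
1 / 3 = 0.33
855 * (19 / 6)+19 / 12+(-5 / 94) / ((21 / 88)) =10694581 / 3948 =2708.86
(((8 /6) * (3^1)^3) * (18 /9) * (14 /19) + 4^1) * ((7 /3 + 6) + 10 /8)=31165 /57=546.75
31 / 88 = 0.35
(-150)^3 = -3375000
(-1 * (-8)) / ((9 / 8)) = 64 / 9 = 7.11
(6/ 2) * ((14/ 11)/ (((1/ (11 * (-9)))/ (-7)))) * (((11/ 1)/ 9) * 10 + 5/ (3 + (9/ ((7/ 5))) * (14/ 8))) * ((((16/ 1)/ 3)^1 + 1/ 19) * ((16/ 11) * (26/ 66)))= 13454459200/ 131043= 102672.09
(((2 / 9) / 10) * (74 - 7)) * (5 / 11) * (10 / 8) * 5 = 1675 / 396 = 4.23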